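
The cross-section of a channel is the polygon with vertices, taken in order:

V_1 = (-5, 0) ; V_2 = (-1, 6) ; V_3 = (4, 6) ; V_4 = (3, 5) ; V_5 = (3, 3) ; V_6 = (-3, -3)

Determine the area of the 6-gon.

Cross-terms: -30, -30, 2, -6, 0, -15  ⇒  Σ = -79
Area = |Σ|/2 = 39.5.

39.5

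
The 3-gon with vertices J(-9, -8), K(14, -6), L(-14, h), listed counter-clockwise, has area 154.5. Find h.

The doubled signed area Σ (x_i y_{i+1} − x_{i+1} y_i) is linear in h.
With h=0 it equals 194; the coefficient of h is 23 (from the two edges through L).
So 23·h + 194 = 2·154.5 = 309 ⇒ h = 5.

5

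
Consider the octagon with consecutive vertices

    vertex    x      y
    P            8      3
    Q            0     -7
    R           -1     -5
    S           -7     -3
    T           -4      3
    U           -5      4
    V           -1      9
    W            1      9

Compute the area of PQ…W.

Apply the surveyor's formula: 2A = Σ (x_i·y_{i+1} − x_{i+1}·y_i), indices taken mod 8.
Σ = (-56) + (-7) + (-32) + (-33) + (-1) + (-41) + (-18) + (-69) = -257
Area = |Σ|/2 = 128.5.

128.5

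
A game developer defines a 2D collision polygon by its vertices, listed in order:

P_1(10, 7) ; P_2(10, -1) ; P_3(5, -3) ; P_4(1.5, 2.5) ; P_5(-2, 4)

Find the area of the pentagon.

Apply the shoelace formula: 2A = Σ (x_i·y_{i+1} − x_{i+1}·y_i), indices taken mod 5.
P_1→P_2: (10)(-1) − (10)(7) = -80
P_2→P_3: (10)(-3) − (5)(-1) = -25
P_3→P_4: (5)(2.5) − (1.5)(-3) = 17
P_4→P_5: (1.5)(4) − (-2)(2.5) = 11
P_5→P_1: (-2)(7) − (10)(4) = -54
Σ = -131
Area = |Σ|/2 = 65.5.

65.5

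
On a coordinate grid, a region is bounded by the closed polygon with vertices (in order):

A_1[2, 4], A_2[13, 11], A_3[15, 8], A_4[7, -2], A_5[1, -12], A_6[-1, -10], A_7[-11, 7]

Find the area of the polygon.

228

Apply the surveyor's formula: 2A = Σ (x_i·y_{i+1} − x_{i+1}·y_i), indices taken mod 7.
Σ = (-30) + (-61) + (-86) + (-82) + (-22) + (-117) + (-58) = -456
Area = |Σ|/2 = 228.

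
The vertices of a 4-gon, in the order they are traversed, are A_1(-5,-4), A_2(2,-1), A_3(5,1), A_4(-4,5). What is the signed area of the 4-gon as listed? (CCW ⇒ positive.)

45

Σ = (13) + (7) + (29) + (41) = 90
Signed area = Σ/2 = 45 (positive ⇒ counter-clockwise traversal).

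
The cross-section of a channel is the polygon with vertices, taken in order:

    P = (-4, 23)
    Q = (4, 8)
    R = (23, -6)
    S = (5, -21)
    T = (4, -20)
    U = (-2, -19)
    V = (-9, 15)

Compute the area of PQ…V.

P→Q: (-4)(8) − (4)(23) = -124
Q→R: (4)(-6) − (23)(8) = -208
R→S: (23)(-21) − (5)(-6) = -453
S→T: (5)(-20) − (4)(-21) = -16
T→U: (4)(-19) − (-2)(-20) = -116
U→V: (-2)(15) − (-9)(-19) = -201
V→P: (-9)(23) − (-4)(15) = -147
Σ = -1265
Area = |Σ|/2 = 632.5.

632.5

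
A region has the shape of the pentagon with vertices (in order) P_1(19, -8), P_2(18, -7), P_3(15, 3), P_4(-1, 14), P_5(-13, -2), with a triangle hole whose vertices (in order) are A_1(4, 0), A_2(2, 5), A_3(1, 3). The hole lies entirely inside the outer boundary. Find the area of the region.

Outer boundary:
Σ = (11) + (159) + (213) + (184) + (142) = 709
Area = |Σ|/2 = 354.5.
Hole:
Apply the surveyor's formula: 2A = Σ (x_i·y_{i+1} − x_{i+1}·y_i), indices taken mod 3.
A_1→A_2: (4)(5) − (2)(0) = 20
A_2→A_3: (2)(3) − (1)(5) = 1
A_3→A_1: (1)(0) − (4)(3) = -12
Σ = 9
Area = |Σ|/2 = 4.5.
Net area = 354.5 − 4.5 = 350.

350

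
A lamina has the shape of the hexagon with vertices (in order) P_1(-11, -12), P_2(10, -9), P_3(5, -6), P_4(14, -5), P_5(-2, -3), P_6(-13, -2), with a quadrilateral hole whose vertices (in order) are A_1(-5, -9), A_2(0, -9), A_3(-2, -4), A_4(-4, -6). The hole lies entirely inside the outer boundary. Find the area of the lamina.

140.5

Outer boundary:
Σ = (219) + (-15) + (59) + (-52) + (-35) + (134) = 310
Area = |Σ|/2 = 155.
Hole:
Apply Gauss's area formula: 2A = Σ (x_i·y_{i+1} − x_{i+1}·y_i), indices taken mod 4.
Cross-terms: 45, -18, -4, 6  ⇒  Σ = 29
Area = |Σ|/2 = 14.5.
Net area = 155 − 14.5 = 140.5.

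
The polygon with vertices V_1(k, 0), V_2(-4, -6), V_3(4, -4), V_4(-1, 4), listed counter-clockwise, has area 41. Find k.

-3

Write out the shoelace sum; only the two edges meeting at V_1 involve k:
2·Area = [((-1)·0 − k·4) + (k·(-6) − (-4)·0)] + 52
       = -10·k + 52 = 82
⇒ k = -3.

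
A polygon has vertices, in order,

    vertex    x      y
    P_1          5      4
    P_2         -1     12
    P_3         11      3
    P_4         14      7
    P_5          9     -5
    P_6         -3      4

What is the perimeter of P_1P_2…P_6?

66

|P_1P_2| = √((-6)² + (8)²) = √100 = 10
|P_2P_3| = √((12)² + (-9)²) = √225 = 15
|P_3P_4| = √((3)² + (4)²) = √25 = 5
|P_4P_5| = √((-5)² + (-12)²) = √169 = 13
|P_5P_6| = √((-12)² + (9)²) = √225 = 15
|P_6P_1| = √((8)² + (0)²) = √64 = 8
Perimeter = 10 + 15 + 5 + 13 + 15 + 8 = 66.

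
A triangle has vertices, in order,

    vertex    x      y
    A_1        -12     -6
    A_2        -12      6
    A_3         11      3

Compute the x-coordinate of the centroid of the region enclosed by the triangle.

Apply Gauss's area formula. First the cross-terms c_i = x_i·y_{i+1} − x_{i+1}·y_i:
  -144, -102, -30  ⇒  2A = -276, A = -138.
Then Σ (x_i + x_{i+1})·c_i = 3588, so x̄ = 3588 / (6·(-138)) = -13/3.

-13/3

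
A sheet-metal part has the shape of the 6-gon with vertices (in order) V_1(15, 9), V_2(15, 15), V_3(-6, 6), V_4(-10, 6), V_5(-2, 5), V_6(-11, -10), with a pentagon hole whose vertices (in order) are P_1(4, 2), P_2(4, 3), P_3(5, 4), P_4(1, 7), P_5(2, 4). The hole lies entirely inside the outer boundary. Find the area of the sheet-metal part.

Outer boundary:
V_1→V_2: (15)(15) − (15)(9) = 90
V_2→V_3: (15)(6) − (-6)(15) = 180
V_3→V_4: (-6)(6) − (-10)(6) = 24
V_4→V_5: (-10)(5) − (-2)(6) = -38
V_5→V_6: (-2)(-10) − (-11)(5) = 75
V_6→V_1: (-11)(9) − (15)(-10) = 51
Σ = 382
Area = |Σ|/2 = 191.
Hole:
Apply the shoelace (surveyor's) formula: 2A = Σ (x_i·y_{i+1} − x_{i+1}·y_i), indices taken mod 5.
P_1→P_2: (4)(3) − (4)(2) = 4
P_2→P_3: (4)(4) − (5)(3) = 1
P_3→P_4: (5)(7) − (1)(4) = 31
P_4→P_5: (1)(4) − (2)(7) = -10
P_5→P_1: (2)(2) − (4)(4) = -12
Σ = 14
Area = |Σ|/2 = 7.
Net area = 191 − 7 = 184.

184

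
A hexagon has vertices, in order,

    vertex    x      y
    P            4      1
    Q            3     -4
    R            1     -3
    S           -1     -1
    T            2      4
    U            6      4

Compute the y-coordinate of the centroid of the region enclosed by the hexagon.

Apply the shoelace (surveyor's) formula. First the cross-terms c_i = x_i·y_{i+1} − x_{i+1}·y_i:
  -19, -5, -4, -2, -16, -10  ⇒  2A = -56, A = -28.
Then Σ (y_i + y_{i+1})·c_i = -76, so ȳ = -76 / (6·(-28)) = 19/42.

19/42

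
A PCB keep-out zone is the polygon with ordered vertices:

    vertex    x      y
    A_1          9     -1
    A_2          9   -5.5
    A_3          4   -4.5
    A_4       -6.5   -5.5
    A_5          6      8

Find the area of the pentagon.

103.625

A_1→A_2: (9)(-5.5) − (9)(-1) = -40.5
A_2→A_3: (9)(-4.5) − (4)(-5.5) = -18.5
A_3→A_4: (4)(-5.5) − (-6.5)(-4.5) = -51.25
A_4→A_5: (-6.5)(8) − (6)(-5.5) = -19
A_5→A_1: (6)(-1) − (9)(8) = -78
Σ = -207.25
Area = |Σ|/2 = 103.625.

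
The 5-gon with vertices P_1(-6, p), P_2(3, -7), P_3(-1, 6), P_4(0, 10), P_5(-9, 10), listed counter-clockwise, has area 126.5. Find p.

-5

The doubled signed area Σ (x_i y_{i+1} − x_{i+1} y_i) is linear in p.
With p=0 it equals 193; the coefficient of p is -12 (from the two edges through P_1).
So -12·p + 193 = 2·126.5 = 253 ⇒ p = -5.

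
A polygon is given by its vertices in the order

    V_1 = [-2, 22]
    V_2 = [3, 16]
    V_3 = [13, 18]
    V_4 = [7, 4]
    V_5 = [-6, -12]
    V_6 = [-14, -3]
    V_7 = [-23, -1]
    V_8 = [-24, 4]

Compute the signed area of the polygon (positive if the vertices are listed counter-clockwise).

Apply the shoelace (surveyor's) formula: 2A = Σ (x_i·y_{i+1} − x_{i+1}·y_i), indices taken mod 8.
V_1→V_2: (-2)(16) − (3)(22) = -98
V_2→V_3: (3)(18) − (13)(16) = -154
V_3→V_4: (13)(4) − (7)(18) = -74
V_4→V_5: (7)(-12) − (-6)(4) = -60
V_5→V_6: (-6)(-3) − (-14)(-12) = -150
V_6→V_7: (-14)(-1) − (-23)(-3) = -55
V_7→V_8: (-23)(4) − (-24)(-1) = -116
V_8→V_1: (-24)(22) − (-2)(4) = -520
Σ = -1227
Signed area = Σ/2 = -613.5 (negative ⇒ clockwise traversal).

-613.5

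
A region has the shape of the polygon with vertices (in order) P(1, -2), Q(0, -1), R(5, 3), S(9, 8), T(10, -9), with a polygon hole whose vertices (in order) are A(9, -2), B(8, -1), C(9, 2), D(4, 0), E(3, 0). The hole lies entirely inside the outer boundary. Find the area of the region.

Outer boundary:
Σ = (-1) + (5) + (13) + (-161) + (-11) = -155
Area = |Σ|/2 = 77.5.
Hole:
Apply the surveyor's formula: 2A = Σ (x_i·y_{i+1} − x_{i+1}·y_i), indices taken mod 5.
A→B: (9)(-1) − (8)(-2) = 7
B→C: (8)(2) − (9)(-1) = 25
C→D: (9)(0) − (4)(2) = -8
D→E: (4)(0) − (3)(0) = 0
E→A: (3)(-2) − (9)(0) = -6
Σ = 18
Area = |Σ|/2 = 9.
Net area = 77.5 − 9 = 68.5.

68.5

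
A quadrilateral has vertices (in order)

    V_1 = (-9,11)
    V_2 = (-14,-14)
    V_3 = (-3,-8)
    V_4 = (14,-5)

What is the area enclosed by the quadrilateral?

293

Apply Gauss's area formula: 2A = Σ (x_i·y_{i+1} − x_{i+1}·y_i), indices taken mod 4.
Σ = (280) + (70) + (127) + (109) = 586
Area = |Σ|/2 = 293.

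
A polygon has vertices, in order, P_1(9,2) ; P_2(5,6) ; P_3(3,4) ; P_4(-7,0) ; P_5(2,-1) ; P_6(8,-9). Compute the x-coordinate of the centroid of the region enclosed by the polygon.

Apply Gauss's area formula. First the cross-terms c_i = x_i·y_{i+1} − x_{i+1}·y_i:
  44, 2, 28, 7, -10, 97  ⇒  2A = 168, A = 84.
Then Σ (x_i + x_{i+1})·c_i = 2034, so x̄ = 2034 / (6·84) = 113/28.

113/28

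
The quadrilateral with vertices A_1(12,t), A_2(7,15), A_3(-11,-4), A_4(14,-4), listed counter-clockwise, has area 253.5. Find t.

6

The doubled signed area Σ (x_i y_{i+1} − x_{i+1} y_i) is linear in t.
With t=0 it equals 465; the coefficient of t is 7 (from the two edges through A_1).
So 7·t + 465 = 2·253.5 = 507 ⇒ t = 6.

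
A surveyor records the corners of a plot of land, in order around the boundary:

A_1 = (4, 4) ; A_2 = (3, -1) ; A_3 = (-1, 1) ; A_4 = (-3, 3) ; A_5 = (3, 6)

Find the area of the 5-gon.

Apply the shoelace (surveyor's) formula: 2A = Σ (x_i·y_{i+1} − x_{i+1}·y_i), indices taken mod 5.
Cross-terms: -16, 2, 0, -27, -12  ⇒  Σ = -53
Area = |Σ|/2 = 26.5.

26.5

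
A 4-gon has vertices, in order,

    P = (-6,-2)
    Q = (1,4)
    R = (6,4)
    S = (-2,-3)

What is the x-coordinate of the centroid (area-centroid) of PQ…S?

Apply the surveyor's formula. First the cross-terms c_i = x_i·y_{i+1} − x_{i+1}·y_i:
  -22, -20, -10, -14  ⇒  2A = -66, A = -33.
Then Σ (x_i + x_{i+1})·c_i = 42, so x̄ = 42 / (6·(-33)) = -7/33.

-7/33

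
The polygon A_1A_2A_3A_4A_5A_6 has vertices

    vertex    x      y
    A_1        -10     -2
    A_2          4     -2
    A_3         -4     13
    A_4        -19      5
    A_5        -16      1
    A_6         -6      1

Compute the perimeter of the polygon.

68

|A_1A_2| = √((14)² + (0)²) = √196 = 14
|A_2A_3| = √((-8)² + (15)²) = √289 = 17
|A_3A_4| = √((-15)² + (-8)²) = √289 = 17
|A_4A_5| = √((3)² + (-4)²) = √25 = 5
|A_5A_6| = √((10)² + (0)²) = √100 = 10
|A_6A_1| = √((-4)² + (-3)²) = √25 = 5
Perimeter = 14 + 17 + 17 + 5 + 10 + 5 = 68.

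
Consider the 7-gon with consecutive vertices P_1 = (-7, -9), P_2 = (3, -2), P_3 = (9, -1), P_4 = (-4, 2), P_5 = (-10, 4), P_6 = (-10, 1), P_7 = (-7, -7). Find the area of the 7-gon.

97.5

Apply the surveyor's formula: 2A = Σ (x_i·y_{i+1} − x_{i+1}·y_i), indices taken mod 7.
P_1→P_2: (-7)(-2) − (3)(-9) = 41
P_2→P_3: (3)(-1) − (9)(-2) = 15
P_3→P_4: (9)(2) − (-4)(-1) = 14
P_4→P_5: (-4)(4) − (-10)(2) = 4
P_5→P_6: (-10)(1) − (-10)(4) = 30
P_6→P_7: (-10)(-7) − (-7)(1) = 77
P_7→P_1: (-7)(-9) − (-7)(-7) = 14
Σ = 195
Area = |Σ|/2 = 97.5.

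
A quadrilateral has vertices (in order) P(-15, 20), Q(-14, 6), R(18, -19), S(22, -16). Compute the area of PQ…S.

339

Apply the shoelace (surveyor's) formula: 2A = Σ (x_i·y_{i+1} − x_{i+1}·y_i), indices taken mod 4.
Σ = (190) + (158) + (130) + (200) = 678
Area = |Σ|/2 = 339.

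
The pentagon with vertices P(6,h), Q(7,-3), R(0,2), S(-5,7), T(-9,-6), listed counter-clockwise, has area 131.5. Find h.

-8

The doubled signed area Σ (x_i y_{i+1} − x_{i+1} y_i) is linear in h.
With h=0 it equals 135; the coefficient of h is -16 (from the two edges through P).
So -16·h + 135 = 2·131.5 = 263 ⇒ h = -8.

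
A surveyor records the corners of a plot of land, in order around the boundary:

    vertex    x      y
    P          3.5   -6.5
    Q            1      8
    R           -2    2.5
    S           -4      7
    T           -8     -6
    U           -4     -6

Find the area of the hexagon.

Apply the shoelace formula: 2A = Σ (x_i·y_{i+1} − x_{i+1}·y_i), indices taken mod 6.
Σ = (34.5) + (18.5) + (-4) + (80) + (24) + (47) = 200
Area = |Σ|/2 = 100.

100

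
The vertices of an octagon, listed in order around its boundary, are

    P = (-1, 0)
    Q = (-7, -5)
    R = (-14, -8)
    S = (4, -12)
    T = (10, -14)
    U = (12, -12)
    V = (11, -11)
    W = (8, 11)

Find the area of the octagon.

Cross-terms: 5, -14, 200, 64, 48, 0, 209, 11  ⇒  Σ = 523
Area = |Σ|/2 = 261.5.

261.5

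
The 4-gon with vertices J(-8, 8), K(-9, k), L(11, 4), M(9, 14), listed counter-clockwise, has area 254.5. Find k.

-9

Write out the shoelace sum; only the two edges meeting at K involve k:
2·Area = [((-8)·k − (-9)·8) + ((-9)·4 − 11·k)] + 302
       = -19·k + 338 = 509
⇒ k = -9.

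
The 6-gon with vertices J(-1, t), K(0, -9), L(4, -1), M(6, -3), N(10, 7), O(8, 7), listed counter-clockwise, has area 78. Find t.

3

Write out the shoelace sum; only the two edges meeting at J involve t:
2·Area = [(8·t − (-1)·7) + ((-1)·(-9) − 0·t)] + 116
       = 8·t + 132 = 156
⇒ t = 3.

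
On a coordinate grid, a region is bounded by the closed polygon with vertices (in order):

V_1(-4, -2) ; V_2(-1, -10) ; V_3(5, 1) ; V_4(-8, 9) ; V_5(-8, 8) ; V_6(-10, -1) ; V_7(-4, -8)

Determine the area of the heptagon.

144

Apply the shoelace formula: 2A = Σ (x_i·y_{i+1} − x_{i+1}·y_i), indices taken mod 7.
Σ = (38) + (49) + (53) + (8) + (88) + (76) + (-24) = 288
Area = |Σ|/2 = 144.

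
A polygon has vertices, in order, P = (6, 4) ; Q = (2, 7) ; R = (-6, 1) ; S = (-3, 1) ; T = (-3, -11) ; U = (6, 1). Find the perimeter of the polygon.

|PQ| = √((-4)² + (3)²) = √25 = 5
|QR| = √((-8)² + (-6)²) = √100 = 10
|RS| = √((3)² + (0)²) = √9 = 3
|ST| = √((0)² + (-12)²) = √144 = 12
|TU| = √((9)² + (12)²) = √225 = 15
|UP| = √((0)² + (3)²) = √9 = 3
Perimeter = 5 + 10 + 3 + 12 + 15 + 3 = 48.

48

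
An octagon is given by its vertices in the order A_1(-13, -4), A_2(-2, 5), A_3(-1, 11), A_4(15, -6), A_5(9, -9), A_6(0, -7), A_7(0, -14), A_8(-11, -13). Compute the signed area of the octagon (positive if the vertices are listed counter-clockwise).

Apply the surveyor's formula: 2A = Σ (x_i·y_{i+1} − x_{i+1}·y_i), indices taken mod 8.
Cross-terms: -73, -17, -159, -81, -63, 0, -154, -125  ⇒  Σ = -672
Signed area = Σ/2 = -336 (negative ⇒ clockwise traversal).

-336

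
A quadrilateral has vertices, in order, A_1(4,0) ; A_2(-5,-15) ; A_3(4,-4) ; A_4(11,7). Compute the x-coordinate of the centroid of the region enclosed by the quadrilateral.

Apply the surveyor's formula. First the cross-terms c_i = x_i·y_{i+1} − x_{i+1}·y_i:
  -60, 80, 72, -28  ⇒  2A = 64, A = 32.
Then Σ (x_i + x_{i+1})·c_i = 640, so x̄ = 640 / (6·32) = 10/3.

10/3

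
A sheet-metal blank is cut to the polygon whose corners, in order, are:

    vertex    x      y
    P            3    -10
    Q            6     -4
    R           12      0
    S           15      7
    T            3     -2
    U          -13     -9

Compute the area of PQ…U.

116.5

Σ = (48) + (48) + (84) + (-51) + (-53) + (157) = 233
Area = |Σ|/2 = 116.5.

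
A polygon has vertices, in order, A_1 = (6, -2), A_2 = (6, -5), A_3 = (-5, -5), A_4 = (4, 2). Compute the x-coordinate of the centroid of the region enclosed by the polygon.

481/249

Apply the surveyor's formula. First the cross-terms c_i = x_i·y_{i+1} − x_{i+1}·y_i:
  -18, -55, 10, -20  ⇒  2A = -83, A = -41.5.
Then Σ (x_i + x_{i+1})·c_i = -481, so x̄ = -481 / (6·(-41.5)) = 481/249.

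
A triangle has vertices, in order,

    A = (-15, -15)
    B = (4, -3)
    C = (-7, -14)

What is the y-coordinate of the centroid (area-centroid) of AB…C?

Apply Gauss's area formula. First the cross-terms c_i = x_i·y_{i+1} − x_{i+1}·y_i:
  105, -77, -105  ⇒  2A = -77, A = -38.5.
Then Σ (y_i + y_{i+1})·c_i = 2464, so ȳ = 2464 / (6·(-38.5)) = -32/3.

-32/3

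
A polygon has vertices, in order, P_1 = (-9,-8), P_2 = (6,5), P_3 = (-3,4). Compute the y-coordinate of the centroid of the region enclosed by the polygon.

1/3

Apply Gauss's area formula. First the cross-terms c_i = x_i·y_{i+1} − x_{i+1}·y_i:
  3, 39, 60  ⇒  2A = 102, A = 51.
Then Σ (y_i + y_{i+1})·c_i = 102, so ȳ = 102 / (6·51) = 1/3.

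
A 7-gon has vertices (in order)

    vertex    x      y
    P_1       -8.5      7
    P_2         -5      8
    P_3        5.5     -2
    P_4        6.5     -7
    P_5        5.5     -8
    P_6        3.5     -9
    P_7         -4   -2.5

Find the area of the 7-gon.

Apply the surveyor's formula: 2A = Σ (x_i·y_{i+1} − x_{i+1}·y_i), indices taken mod 7.
Σ = (-33) + (-34) + (-25.5) + (-13.5) + (-21.5) + (-44.75) + (-49.25) = -221.5
Area = |Σ|/2 = 110.75.

110.75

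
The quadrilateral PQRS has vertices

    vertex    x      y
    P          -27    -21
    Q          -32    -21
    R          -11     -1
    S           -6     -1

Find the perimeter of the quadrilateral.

68

|PQ| = √((-5)² + (0)²) = √25 = 5
|QR| = √((21)² + (20)²) = √841 = 29
|RS| = √((5)² + (0)²) = √25 = 5
|SP| = √((-21)² + (-20)²) = √841 = 29
Perimeter = 5 + 29 + 5 + 29 = 68.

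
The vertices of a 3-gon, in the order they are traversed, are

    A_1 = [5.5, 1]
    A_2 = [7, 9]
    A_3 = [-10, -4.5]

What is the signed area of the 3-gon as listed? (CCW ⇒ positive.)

57.875

Apply the shoelace formula: 2A = Σ (x_i·y_{i+1} − x_{i+1}·y_i), indices taken mod 3.
Σ = (42.5) + (58.5) + (14.75) = 115.75
Signed area = Σ/2 = 57.875 (positive ⇒ counter-clockwise traversal).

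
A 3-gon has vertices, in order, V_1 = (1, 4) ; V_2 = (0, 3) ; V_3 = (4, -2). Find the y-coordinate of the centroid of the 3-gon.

Apply the surveyor's formula. First the cross-terms c_i = x_i·y_{i+1} − x_{i+1}·y_i:
  3, -12, 18  ⇒  2A = 9, A = 4.5.
Then Σ (y_i + y_{i+1})·c_i = 45, so ȳ = 45 / (6·4.5) = 5/3.

5/3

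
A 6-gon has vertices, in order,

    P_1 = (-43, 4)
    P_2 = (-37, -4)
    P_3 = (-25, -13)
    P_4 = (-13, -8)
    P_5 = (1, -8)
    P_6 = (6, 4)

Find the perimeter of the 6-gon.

114

|P_1P_2| = √((6)² + (-8)²) = √100 = 10
|P_2P_3| = √((12)² + (-9)²) = √225 = 15
|P_3P_4| = √((12)² + (5)²) = √169 = 13
|P_4P_5| = √((14)² + (0)²) = √196 = 14
|P_5P_6| = √((5)² + (12)²) = √169 = 13
|P_6P_1| = √((-49)² + (0)²) = √2401 = 49
Perimeter = 10 + 15 + 13 + 14 + 13 + 49 = 114.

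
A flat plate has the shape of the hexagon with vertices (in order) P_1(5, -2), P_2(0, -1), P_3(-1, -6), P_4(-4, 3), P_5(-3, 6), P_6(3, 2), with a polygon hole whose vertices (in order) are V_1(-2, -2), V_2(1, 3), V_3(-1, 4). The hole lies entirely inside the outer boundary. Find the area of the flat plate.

Outer boundary:
Apply the shoelace formula: 2A = Σ (x_i·y_{i+1} − x_{i+1}·y_i), indices taken mod 6.
Σ = (-5) + (-1) + (-27) + (-15) + (-24) + (-16) = -88
Area = |Σ|/2 = 44.
Hole:
Apply Gauss's area formula: 2A = Σ (x_i·y_{i+1} − x_{i+1}·y_i), indices taken mod 3.
Cross-terms: -4, 7, 10  ⇒  Σ = 13
Area = |Σ|/2 = 6.5.
Net area = 44 − 6.5 = 37.5.

37.5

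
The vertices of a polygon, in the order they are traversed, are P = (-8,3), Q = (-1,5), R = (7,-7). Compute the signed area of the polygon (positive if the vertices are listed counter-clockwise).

-50

Cross-terms: -37, -28, -35  ⇒  Σ = -100
Signed area = Σ/2 = -50 (negative ⇒ clockwise traversal).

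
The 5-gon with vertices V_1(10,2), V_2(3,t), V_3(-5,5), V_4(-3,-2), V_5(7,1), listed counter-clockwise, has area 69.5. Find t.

Write out the shoelace sum; only the two edges meeting at V_2 involve t:
2·Area = [(10·t − 3·2) + (3·5 − (-5)·t)] + 40
       = 15·t + 49 = 139
⇒ t = 6.

6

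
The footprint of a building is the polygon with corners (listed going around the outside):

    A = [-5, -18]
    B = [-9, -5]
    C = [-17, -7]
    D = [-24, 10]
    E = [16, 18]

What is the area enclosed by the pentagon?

Apply the shoelace (surveyor's) formula: 2A = Σ (x_i·y_{i+1} − x_{i+1}·y_i), indices taken mod 5.
A→B: (-5)(-5) − (-9)(-18) = -137
B→C: (-9)(-7) − (-17)(-5) = -22
C→D: (-17)(10) − (-24)(-7) = -338
D→E: (-24)(18) − (16)(10) = -592
E→A: (16)(-18) − (-5)(18) = -198
Σ = -1287
Area = |Σ|/2 = 643.5.

643.5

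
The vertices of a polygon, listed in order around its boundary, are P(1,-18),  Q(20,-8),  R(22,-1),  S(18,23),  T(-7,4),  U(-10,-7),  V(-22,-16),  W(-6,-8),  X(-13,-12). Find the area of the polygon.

827

Apply the surveyor's formula: 2A = Σ (x_i·y_{i+1} − x_{i+1}·y_i), indices taken mod 9.
Σ = (352) + (156) + (524) + (233) + (89) + (6) + (80) + (-32) + (246) = 1654
Area = |Σ|/2 = 827.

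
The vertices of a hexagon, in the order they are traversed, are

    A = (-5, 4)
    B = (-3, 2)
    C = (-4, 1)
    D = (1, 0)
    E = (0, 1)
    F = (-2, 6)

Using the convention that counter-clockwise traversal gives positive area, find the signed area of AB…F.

15.5

Σ = (2) + (5) + (-1) + (1) + (2) + (22) = 31
Signed area = Σ/2 = 15.5 (positive ⇒ counter-clockwise traversal).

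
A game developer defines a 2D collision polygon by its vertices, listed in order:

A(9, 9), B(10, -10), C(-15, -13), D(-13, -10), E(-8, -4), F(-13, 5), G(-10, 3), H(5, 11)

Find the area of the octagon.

Σ = (-180) + (-280) + (-19) + (-28) + (-92) + (11) + (-125) + (-54) = -767
Area = |Σ|/2 = 383.5.

383.5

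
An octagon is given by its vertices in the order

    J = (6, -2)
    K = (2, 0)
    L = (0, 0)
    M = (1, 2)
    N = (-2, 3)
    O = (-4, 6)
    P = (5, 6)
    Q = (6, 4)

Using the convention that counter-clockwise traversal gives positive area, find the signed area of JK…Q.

Apply Gauss's area formula: 2A = Σ (x_i·y_{i+1} − x_{i+1}·y_i), indices taken mod 8.
Cross-terms: 4, 0, 0, 7, 0, -54, -16, -36  ⇒  Σ = -95
Signed area = Σ/2 = -47.5 (negative ⇒ clockwise traversal).

-47.5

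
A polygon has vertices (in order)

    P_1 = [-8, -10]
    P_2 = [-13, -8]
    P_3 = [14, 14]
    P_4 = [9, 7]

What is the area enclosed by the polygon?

Apply Gauss's area formula: 2A = Σ (x_i·y_{i+1} − x_{i+1}·y_i), indices taken mod 4.
Σ = (-66) + (-70) + (-28) + (-34) = -198
Area = |Σ|/2 = 99.

99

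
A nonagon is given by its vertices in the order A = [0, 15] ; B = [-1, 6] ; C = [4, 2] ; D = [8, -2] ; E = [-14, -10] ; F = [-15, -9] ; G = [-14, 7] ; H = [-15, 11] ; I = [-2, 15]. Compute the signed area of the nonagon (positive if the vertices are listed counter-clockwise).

-340

Apply the shoelace formula: 2A = Σ (x_i·y_{i+1} − x_{i+1}·y_i), indices taken mod 9.
Cross-terms: 15, -26, -24, -108, -24, -231, -49, -203, -30  ⇒  Σ = -680
Signed area = Σ/2 = -340 (negative ⇒ clockwise traversal).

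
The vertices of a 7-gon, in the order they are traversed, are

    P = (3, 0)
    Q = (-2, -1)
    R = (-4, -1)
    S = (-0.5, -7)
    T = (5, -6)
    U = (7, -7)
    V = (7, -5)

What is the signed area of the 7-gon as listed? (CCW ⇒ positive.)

Apply the surveyor's formula: 2A = Σ (x_i·y_{i+1} − x_{i+1}·y_i), indices taken mod 7.
Σ = (-3) + (-2) + (27.5) + (38) + (7) + (14) + (15) = 96.5
Signed area = Σ/2 = 48.25 (positive ⇒ counter-clockwise traversal).

48.25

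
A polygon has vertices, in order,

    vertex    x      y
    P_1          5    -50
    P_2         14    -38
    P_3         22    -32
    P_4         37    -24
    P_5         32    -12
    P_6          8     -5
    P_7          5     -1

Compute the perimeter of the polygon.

134

|P_1P_2| = √((9)² + (12)²) = √225 = 15
|P_2P_3| = √((8)² + (6)²) = √100 = 10
|P_3P_4| = √((15)² + (8)²) = √289 = 17
|P_4P_5| = √((-5)² + (12)²) = √169 = 13
|P_5P_6| = √((-24)² + (7)²) = √625 = 25
|P_6P_7| = √((-3)² + (4)²) = √25 = 5
|P_7P_1| = √((0)² + (-49)²) = √2401 = 49
Perimeter = 15 + 10 + 17 + 13 + 25 + 5 + 49 = 134.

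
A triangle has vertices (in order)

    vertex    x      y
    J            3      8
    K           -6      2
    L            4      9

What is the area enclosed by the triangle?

1.5

Σ = (54) + (-62) + (5) = -3
Area = |Σ|/2 = 1.5.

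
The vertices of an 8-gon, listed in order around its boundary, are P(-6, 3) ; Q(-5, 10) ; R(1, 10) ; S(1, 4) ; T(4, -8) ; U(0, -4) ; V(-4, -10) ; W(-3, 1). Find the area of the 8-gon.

Cross-terms: -45, -60, -6, -24, -16, -16, -34, -3  ⇒  Σ = -204
Area = |Σ|/2 = 102.

102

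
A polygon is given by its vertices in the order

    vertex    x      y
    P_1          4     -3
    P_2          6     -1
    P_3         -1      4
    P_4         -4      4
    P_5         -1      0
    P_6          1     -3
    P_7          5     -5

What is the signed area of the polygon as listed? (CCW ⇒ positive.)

Apply the shoelace (surveyor's) formula: 2A = Σ (x_i·y_{i+1} − x_{i+1}·y_i), indices taken mod 7.
Σ = (14) + (23) + (12) + (4) + (3) + (10) + (5) = 71
Signed area = Σ/2 = 35.5 (positive ⇒ counter-clockwise traversal).

35.5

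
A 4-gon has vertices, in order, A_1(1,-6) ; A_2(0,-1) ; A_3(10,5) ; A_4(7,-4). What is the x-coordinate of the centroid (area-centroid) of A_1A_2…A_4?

Apply the surveyor's formula. First the cross-terms c_i = x_i·y_{i+1} − x_{i+1}·y_i:
  -1, 10, -75, -38  ⇒  2A = -104, A = -52.
Then Σ (x_i + x_{i+1})·c_i = -1480, so x̄ = -1480 / (6·(-52)) = 185/39.

185/39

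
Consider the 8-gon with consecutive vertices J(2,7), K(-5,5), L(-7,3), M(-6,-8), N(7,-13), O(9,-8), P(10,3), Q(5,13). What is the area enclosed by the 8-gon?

J→K: (2)(5) − (-5)(7) = 45
K→L: (-5)(3) − (-7)(5) = 20
L→M: (-7)(-8) − (-6)(3) = 74
M→N: (-6)(-13) − (7)(-8) = 134
N→O: (7)(-8) − (9)(-13) = 61
O→P: (9)(3) − (10)(-8) = 107
P→Q: (10)(13) − (5)(3) = 115
Q→J: (5)(7) − (2)(13) = 9
Σ = 565
Area = |Σ|/2 = 282.5.

282.5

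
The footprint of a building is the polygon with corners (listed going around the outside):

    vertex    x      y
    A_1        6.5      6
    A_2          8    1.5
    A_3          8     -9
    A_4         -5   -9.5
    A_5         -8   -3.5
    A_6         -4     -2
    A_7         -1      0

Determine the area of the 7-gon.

153.875

Σ = (-38.25) + (-84) + (-121) + (-58.5) + (2) + (-2) + (-6) = -307.75
Area = |Σ|/2 = 153.875.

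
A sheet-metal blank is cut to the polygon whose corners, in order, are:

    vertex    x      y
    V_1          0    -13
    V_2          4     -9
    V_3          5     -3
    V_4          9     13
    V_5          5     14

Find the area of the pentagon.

Apply Gauss's area formula: 2A = Σ (x_i·y_{i+1} − x_{i+1}·y_i), indices taken mod 5.
Σ = (52) + (33) + (92) + (61) + (-65) = 173
Area = |Σ|/2 = 86.5.

86.5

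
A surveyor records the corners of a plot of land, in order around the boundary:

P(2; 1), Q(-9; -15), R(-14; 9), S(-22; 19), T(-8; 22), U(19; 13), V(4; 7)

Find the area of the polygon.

581.5

Cross-terms: -21, -291, -68, -332, -522, 81, -10  ⇒  Σ = -1163
Area = |Σ|/2 = 581.5.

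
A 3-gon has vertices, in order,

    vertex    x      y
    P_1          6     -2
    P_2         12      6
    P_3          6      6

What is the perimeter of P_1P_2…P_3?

24

|P_1P_2| = √((6)² + (8)²) = √100 = 10
|P_2P_3| = √((-6)² + (0)²) = √36 = 6
|P_3P_1| = √((0)² + (-8)²) = √64 = 8
Perimeter = 10 + 6 + 8 = 24.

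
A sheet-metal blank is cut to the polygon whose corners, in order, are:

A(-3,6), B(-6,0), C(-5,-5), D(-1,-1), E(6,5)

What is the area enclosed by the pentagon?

59

Apply Gauss's area formula: 2A = Σ (x_i·y_{i+1} − x_{i+1}·y_i), indices taken mod 5.
A→B: (-3)(0) − (-6)(6) = 36
B→C: (-6)(-5) − (-5)(0) = 30
C→D: (-5)(-1) − (-1)(-5) = 0
D→E: (-1)(5) − (6)(-1) = 1
E→A: (6)(6) − (-3)(5) = 51
Σ = 118
Area = |Σ|/2 = 59.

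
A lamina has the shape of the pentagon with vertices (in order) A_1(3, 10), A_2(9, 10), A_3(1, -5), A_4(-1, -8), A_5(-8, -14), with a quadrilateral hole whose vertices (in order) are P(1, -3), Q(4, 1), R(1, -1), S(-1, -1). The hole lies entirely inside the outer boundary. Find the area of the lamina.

103

Outer boundary:
Σ = (-60) + (-55) + (-13) + (-50) + (-38) = -216
Area = |Σ|/2 = 108.
Hole:
Σ = (13) + (-5) + (-2) + (4) = 10
Area = |Σ|/2 = 5.
Net area = 108 − 5 = 103.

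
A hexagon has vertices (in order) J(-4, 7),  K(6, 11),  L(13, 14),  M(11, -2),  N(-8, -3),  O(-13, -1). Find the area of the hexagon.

250

Apply the shoelace (surveyor's) formula: 2A = Σ (x_i·y_{i+1} − x_{i+1}·y_i), indices taken mod 6.
Cross-terms: -86, -59, -180, -49, -31, -95  ⇒  Σ = -500
Area = |Σ|/2 = 250.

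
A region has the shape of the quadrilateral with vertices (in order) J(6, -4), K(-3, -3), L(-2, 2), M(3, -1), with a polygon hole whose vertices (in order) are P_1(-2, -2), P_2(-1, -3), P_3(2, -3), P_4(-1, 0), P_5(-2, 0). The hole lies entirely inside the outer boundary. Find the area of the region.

19

Outer boundary:
Σ = (-30) + (-12) + (-4) + (-6) = -52
Area = |Σ|/2 = 26.
Hole:
Apply the shoelace formula: 2A = Σ (x_i·y_{i+1} − x_{i+1}·y_i), indices taken mod 5.
Σ = (4) + (9) + (-3) + (0) + (4) = 14
Area = |Σ|/2 = 7.
Net area = 26 − 7 = 19.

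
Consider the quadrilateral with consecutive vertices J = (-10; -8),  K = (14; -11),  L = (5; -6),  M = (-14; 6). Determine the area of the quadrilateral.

155.5

Apply Gauss's area formula: 2A = Σ (x_i·y_{i+1} − x_{i+1}·y_i), indices taken mod 4.
Cross-terms: 222, -29, -54, 172  ⇒  Σ = 311
Area = |Σ|/2 = 155.5.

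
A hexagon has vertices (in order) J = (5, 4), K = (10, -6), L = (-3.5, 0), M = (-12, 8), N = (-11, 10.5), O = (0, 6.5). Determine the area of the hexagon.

Apply the shoelace (surveyor's) formula: 2A = Σ (x_i·y_{i+1} − x_{i+1}·y_i), indices taken mod 6.
Σ = (-70) + (-21) + (-28) + (-38) + (-71.5) + (-32.5) = -261
Area = |Σ|/2 = 130.5.

130.5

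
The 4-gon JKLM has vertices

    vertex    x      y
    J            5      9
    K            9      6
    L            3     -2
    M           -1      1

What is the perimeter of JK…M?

30

|JK| = √((4)² + (-3)²) = √25 = 5
|KL| = √((-6)² + (-8)²) = √100 = 10
|LM| = √((-4)² + (3)²) = √25 = 5
|MJ| = √((6)² + (8)²) = √100 = 10
Perimeter = 5 + 10 + 5 + 10 = 30.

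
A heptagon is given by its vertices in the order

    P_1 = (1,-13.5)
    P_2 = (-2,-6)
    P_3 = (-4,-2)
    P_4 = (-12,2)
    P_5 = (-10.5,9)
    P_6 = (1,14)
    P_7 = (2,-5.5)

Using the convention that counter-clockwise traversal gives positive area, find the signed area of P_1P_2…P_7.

Apply the surveyor's formula: 2A = Σ (x_i·y_{i+1} − x_{i+1}·y_i), indices taken mod 7.
Cross-terms: -33, -20, -32, -87, -156, -33.5, -21.5  ⇒  Σ = -383
Signed area = Σ/2 = -191.5 (negative ⇒ clockwise traversal).

-191.5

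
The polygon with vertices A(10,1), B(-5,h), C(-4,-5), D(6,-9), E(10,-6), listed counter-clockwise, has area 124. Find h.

The doubled signed area Σ (x_i y_{i+1} − x_{i+1} y_i) is linear in h.
With h=0 it equals 220; the coefficient of h is 14 (from the two edges through B).
So 14·h + 220 = 2·124 = 248 ⇒ h = 2.

2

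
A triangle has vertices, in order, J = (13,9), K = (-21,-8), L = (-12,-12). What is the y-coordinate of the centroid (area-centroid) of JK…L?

Apply the surveyor's formula. First the cross-terms c_i = x_i·y_{i+1} − x_{i+1}·y_i:
  85, 156, 48  ⇒  2A = 289, A = 144.5.
Then Σ (y_i + y_{i+1})·c_i = -3179, so ȳ = -3179 / (6·144.5) = -11/3.

-11/3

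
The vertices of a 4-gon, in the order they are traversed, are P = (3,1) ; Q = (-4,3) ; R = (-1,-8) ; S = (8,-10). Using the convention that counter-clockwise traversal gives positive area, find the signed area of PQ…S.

80

Apply Gauss's area formula: 2A = Σ (x_i·y_{i+1} − x_{i+1}·y_i), indices taken mod 4.
P→Q: (3)(3) − (-4)(1) = 13
Q→R: (-4)(-8) − (-1)(3) = 35
R→S: (-1)(-10) − (8)(-8) = 74
S→P: (8)(1) − (3)(-10) = 38
Σ = 160
Signed area = Σ/2 = 80 (positive ⇒ counter-clockwise traversal).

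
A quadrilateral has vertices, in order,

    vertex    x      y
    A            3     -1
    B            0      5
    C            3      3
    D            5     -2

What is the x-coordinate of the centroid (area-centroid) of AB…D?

8/3

Apply Gauss's area formula. First the cross-terms c_i = x_i·y_{i+1} − x_{i+1}·y_i:
  15, -15, -21, 1  ⇒  2A = -20, A = -10.
Then Σ (x_i + x_{i+1})·c_i = -160, so x̄ = -160 / (6·(-10)) = 8/3.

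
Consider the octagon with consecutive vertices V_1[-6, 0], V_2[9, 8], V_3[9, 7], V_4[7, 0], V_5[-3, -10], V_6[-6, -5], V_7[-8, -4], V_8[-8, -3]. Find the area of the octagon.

Apply the shoelace (surveyor's) formula: 2A = Σ (x_i·y_{i+1} − x_{i+1}·y_i), indices taken mod 8.
V_1→V_2: (-6)(8) − (9)(0) = -48
V_2→V_3: (9)(7) − (9)(8) = -9
V_3→V_4: (9)(0) − (7)(7) = -49
V_4→V_5: (7)(-10) − (-3)(0) = -70
V_5→V_6: (-3)(-5) − (-6)(-10) = -45
V_6→V_7: (-6)(-4) − (-8)(-5) = -16
V_7→V_8: (-8)(-3) − (-8)(-4) = -8
V_8→V_1: (-8)(0) − (-6)(-3) = -18
Σ = -263
Area = |Σ|/2 = 131.5.

131.5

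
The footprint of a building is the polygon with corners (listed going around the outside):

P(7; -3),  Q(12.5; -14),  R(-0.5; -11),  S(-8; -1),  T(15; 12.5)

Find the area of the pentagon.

Apply the shoelace formula: 2A = Σ (x_i·y_{i+1} − x_{i+1}·y_i), indices taken mod 5.
P→Q: (7)(-14) − (12.5)(-3) = -60.5
Q→R: (12.5)(-11) − (-0.5)(-14) = -144.5
R→S: (-0.5)(-1) − (-8)(-11) = -87.5
S→T: (-8)(12.5) − (15)(-1) = -85
T→P: (15)(-3) − (7)(12.5) = -132.5
Σ = -510
Area = |Σ|/2 = 255.

255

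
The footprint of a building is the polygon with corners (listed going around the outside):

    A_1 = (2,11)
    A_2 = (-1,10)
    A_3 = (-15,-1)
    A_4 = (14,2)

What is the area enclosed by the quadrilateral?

158

Apply Gauss's area formula: 2A = Σ (x_i·y_{i+1} − x_{i+1}·y_i), indices taken mod 4.
Cross-terms: 31, 151, -16, 150  ⇒  Σ = 316
Area = |Σ|/2 = 158.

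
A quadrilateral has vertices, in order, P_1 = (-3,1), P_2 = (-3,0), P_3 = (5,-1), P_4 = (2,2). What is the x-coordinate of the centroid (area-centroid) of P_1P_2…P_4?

32/39

Apply the surveyor's formula. First the cross-terms c_i = x_i·y_{i+1} − x_{i+1}·y_i:
  3, 3, 12, 8  ⇒  2A = 26, A = 13.
Then Σ (x_i + x_{i+1})·c_i = 64, so x̄ = 64 / (6·13) = 32/39.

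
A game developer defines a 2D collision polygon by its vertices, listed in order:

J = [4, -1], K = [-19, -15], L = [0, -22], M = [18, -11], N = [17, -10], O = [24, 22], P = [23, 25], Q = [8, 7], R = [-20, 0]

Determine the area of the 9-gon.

785.5

Apply Gauss's area formula: 2A = Σ (x_i·y_{i+1} − x_{i+1}·y_i), indices taken mod 9.
Σ = (-79) + (418) + (396) + (7) + (614) + (94) + (-39) + (140) + (20) = 1571
Area = |Σ|/2 = 785.5.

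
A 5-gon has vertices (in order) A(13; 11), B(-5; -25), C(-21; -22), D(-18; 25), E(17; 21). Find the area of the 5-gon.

1247.5

Apply the shoelace (surveyor's) formula: 2A = Σ (x_i·y_{i+1} − x_{i+1}·y_i), indices taken mod 5.
A→B: (13)(-25) − (-5)(11) = -270
B→C: (-5)(-22) − (-21)(-25) = -415
C→D: (-21)(25) − (-18)(-22) = -921
D→E: (-18)(21) − (17)(25) = -803
E→A: (17)(11) − (13)(21) = -86
Σ = -2495
Area = |Σ|/2 = 1247.5.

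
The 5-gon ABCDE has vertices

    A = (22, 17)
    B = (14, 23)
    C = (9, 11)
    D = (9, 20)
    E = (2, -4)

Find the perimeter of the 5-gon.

86

|AB| = √((-8)² + (6)²) = √100 = 10
|BC| = √((-5)² + (-12)²) = √169 = 13
|CD| = √((0)² + (9)²) = √81 = 9
|DE| = √((-7)² + (-24)²) = √625 = 25
|EA| = √((20)² + (21)²) = √841 = 29
Perimeter = 10 + 13 + 9 + 25 + 29 = 86.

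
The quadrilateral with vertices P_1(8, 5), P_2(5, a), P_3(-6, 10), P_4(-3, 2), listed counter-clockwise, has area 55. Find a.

7

The doubled signed area Σ (x_i y_{i+1} − x_{i+1} y_i) is linear in a.
With a=0 it equals 12; the coefficient of a is 14 (from the two edges through P_2).
So 14·a + 12 = 2·55 = 110 ⇒ a = 7.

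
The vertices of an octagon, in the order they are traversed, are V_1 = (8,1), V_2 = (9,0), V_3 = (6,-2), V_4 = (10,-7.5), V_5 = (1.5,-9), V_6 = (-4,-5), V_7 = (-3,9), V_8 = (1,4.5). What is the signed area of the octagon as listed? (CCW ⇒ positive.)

-141.375

Σ = (-9) + (-18) + (-25) + (-78.75) + (-43.5) + (-51) + (-22.5) + (-35) = -282.75
Signed area = Σ/2 = -141.375 (negative ⇒ clockwise traversal).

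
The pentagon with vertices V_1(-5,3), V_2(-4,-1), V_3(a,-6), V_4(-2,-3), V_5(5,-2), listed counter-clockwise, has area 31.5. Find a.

The doubled signed area Σ (x_i y_{i+1} − x_{i+1} y_i) is linear in a.
With a=0 it equals 53; the coefficient of a is -2 (from the two edges through V_3).
So -2·a + 53 = 2·31.5 = 63 ⇒ a = -5.

-5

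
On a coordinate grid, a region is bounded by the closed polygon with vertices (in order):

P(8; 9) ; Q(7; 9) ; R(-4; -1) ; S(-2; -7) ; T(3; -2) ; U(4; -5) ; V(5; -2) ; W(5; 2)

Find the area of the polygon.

74

Σ = (9) + (29) + (26) + (25) + (-7) + (17) + (20) + (29) = 148
Area = |Σ|/2 = 74.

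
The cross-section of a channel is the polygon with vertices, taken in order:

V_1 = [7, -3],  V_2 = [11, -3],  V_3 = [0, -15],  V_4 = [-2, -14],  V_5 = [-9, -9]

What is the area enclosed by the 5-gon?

100.5

Apply the surveyor's formula: 2A = Σ (x_i·y_{i+1} − x_{i+1}·y_i), indices taken mod 5.
V_1→V_2: (7)(-3) − (11)(-3) = 12
V_2→V_3: (11)(-15) − (0)(-3) = -165
V_3→V_4: (0)(-14) − (-2)(-15) = -30
V_4→V_5: (-2)(-9) − (-9)(-14) = -108
V_5→V_1: (-9)(-3) − (7)(-9) = 90
Σ = -201
Area = |Σ|/2 = 100.5.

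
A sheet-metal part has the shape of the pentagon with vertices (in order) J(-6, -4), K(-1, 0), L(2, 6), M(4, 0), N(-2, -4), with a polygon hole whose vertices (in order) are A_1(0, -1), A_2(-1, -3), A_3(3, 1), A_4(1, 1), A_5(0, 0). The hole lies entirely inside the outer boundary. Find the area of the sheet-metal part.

28.5

Outer boundary:
Apply the shoelace (surveyor's) formula: 2A = Σ (x_i·y_{i+1} − x_{i+1}·y_i), indices taken mod 5.
Σ = (-4) + (-6) + (-24) + (-16) + (-16) = -66
Area = |Σ|/2 = 33.
Hole:
A_1→A_2: (0)(-3) − (-1)(-1) = -1
A_2→A_3: (-1)(1) − (3)(-3) = 8
A_3→A_4: (3)(1) − (1)(1) = 2
A_4→A_5: (1)(0) − (0)(1) = 0
A_5→A_1: (0)(-1) − (0)(0) = 0
Σ = 9
Area = |Σ|/2 = 4.5.
Net area = 33 − 4.5 = 28.5.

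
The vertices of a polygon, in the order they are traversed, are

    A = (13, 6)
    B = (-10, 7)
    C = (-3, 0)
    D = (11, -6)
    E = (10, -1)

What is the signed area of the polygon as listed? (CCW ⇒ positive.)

Apply Gauss's area formula: 2A = Σ (x_i·y_{i+1} − x_{i+1}·y_i), indices taken mod 5.
Cross-terms: 151, 21, 18, 49, 73  ⇒  Σ = 312
Signed area = Σ/2 = 156 (positive ⇒ counter-clockwise traversal).

156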